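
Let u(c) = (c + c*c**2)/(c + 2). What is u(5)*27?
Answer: 3510/7 ≈ 501.43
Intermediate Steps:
u(c) = (c + c**3)/(2 + c)
u(5)*27 = ((5 + 5**3)/(2 + 5))*27 = ((5 + 125)/7)*27 = ((1/7)*130)*27 = (130/7)*27 = 3510/7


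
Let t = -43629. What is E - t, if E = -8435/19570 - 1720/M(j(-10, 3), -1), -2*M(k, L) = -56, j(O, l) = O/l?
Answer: 1193652513/27398 ≈ 43567.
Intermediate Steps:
M(k, L) = 28 (M(k, L) = -1/2*(-56) = 28)
E = -1694829/27398 (E = -8435/19570 - 1720/28 = -8435*1/19570 - 1720*1/28 = -1687/3914 - 430/7 = -1694829/27398 ≈ -61.860)
E - t = -1694829/27398 - 1*(-43629) = -1694829/27398 + 43629 = 1193652513/27398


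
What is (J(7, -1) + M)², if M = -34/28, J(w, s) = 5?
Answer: 2809/196 ≈ 14.332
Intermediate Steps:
M = -17/14 (M = -34*1/28 = -17/14 ≈ -1.2143)
(J(7, -1) + M)² = (5 - 17/14)² = (53/14)² = 2809/196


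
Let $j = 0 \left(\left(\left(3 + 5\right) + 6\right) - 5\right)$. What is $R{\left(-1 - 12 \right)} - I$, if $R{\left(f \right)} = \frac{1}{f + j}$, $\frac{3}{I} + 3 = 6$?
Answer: $- \frac{14}{13} \approx -1.0769$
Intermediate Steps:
$I = 1$ ($I = \frac{3}{-3 + 6} = \frac{3}{3} = 3 \cdot \frac{1}{3} = 1$)
$j = 0$ ($j = 0 \left(\left(8 + 6\right) - 5\right) = 0 \left(14 - 5\right) = 0 \cdot 9 = 0$)
$R{\left(f \right)} = \frac{1}{f}$ ($R{\left(f \right)} = \frac{1}{f + 0} = \frac{1}{f}$)
$R{\left(-1 - 12 \right)} - I = \frac{1}{-1 - 12} - 1 = \frac{1}{-13} - 1 = - \frac{1}{13} - 1 = - \frac{14}{13}$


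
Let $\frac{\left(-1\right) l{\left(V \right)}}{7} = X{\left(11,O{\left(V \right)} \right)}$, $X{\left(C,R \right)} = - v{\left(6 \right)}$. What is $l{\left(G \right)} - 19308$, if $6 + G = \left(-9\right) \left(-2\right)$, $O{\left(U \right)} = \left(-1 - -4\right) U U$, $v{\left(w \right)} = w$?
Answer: $-19266$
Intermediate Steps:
$O{\left(U \right)} = 3 U^{2}$ ($O{\left(U \right)} = \left(-1 + 4\right) U U = 3 U U = 3 U^{2}$)
$G = 12$ ($G = -6 - -18 = -6 + 18 = 12$)
$X{\left(C,R \right)} = -6$ ($X{\left(C,R \right)} = \left(-1\right) 6 = -6$)
$l{\left(V \right)} = 42$ ($l{\left(V \right)} = \left(-7\right) \left(-6\right) = 42$)
$l{\left(G \right)} - 19308 = 42 - 19308 = -19266$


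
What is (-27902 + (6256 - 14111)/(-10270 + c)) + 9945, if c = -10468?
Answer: -372384411/20738 ≈ -17957.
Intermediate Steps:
(-27902 + (6256 - 14111)/(-10270 + c)) + 9945 = (-27902 + (6256 - 14111)/(-10270 - 10468)) + 9945 = (-27902 - 7855/(-20738)) + 9945 = (-27902 - 7855*(-1/20738)) + 9945 = (-27902 + 7855/20738) + 9945 = -578623821/20738 + 9945 = -372384411/20738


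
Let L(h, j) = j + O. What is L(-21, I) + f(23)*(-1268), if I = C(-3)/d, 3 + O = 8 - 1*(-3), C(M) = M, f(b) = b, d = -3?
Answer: -29155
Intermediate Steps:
O = 8 (O = -3 + (8 - 1*(-3)) = -3 + (8 + 3) = -3 + 11 = 8)
I = 1 (I = -3/(-3) = -3*(-1/3) = 1)
L(h, j) = 8 + j (L(h, j) = j + 8 = 8 + j)
L(-21, I) + f(23)*(-1268) = (8 + 1) + 23*(-1268) = 9 - 29164 = -29155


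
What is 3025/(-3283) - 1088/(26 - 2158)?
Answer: -719349/1749839 ≈ -0.41109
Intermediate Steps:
3025/(-3283) - 1088/(26 - 2158) = 3025*(-1/3283) - 1088/(-2132) = -3025/3283 - 1088*(-1/2132) = -3025/3283 + 272/533 = -719349/1749839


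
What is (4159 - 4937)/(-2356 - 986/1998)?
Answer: 777222/2354137 ≈ 0.33015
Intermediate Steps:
(4159 - 4937)/(-2356 - 986/1998) = -778/(-2356 - 986*1/1998) = -778/(-2356 - 493/999) = -778/(-2354137/999) = -778*(-999/2354137) = 777222/2354137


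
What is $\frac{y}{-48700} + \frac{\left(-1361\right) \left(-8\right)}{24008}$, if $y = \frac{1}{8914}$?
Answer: $\frac{590826156799}{1302769511800} \approx 0.45352$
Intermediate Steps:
$y = \frac{1}{8914} \approx 0.00011218$
$\frac{y}{-48700} + \frac{\left(-1361\right) \left(-8\right)}{24008} = \frac{1}{8914 \left(-48700\right)} + \frac{\left(-1361\right) \left(-8\right)}{24008} = \frac{1}{8914} \left(- \frac{1}{48700}\right) + 10888 \cdot \frac{1}{24008} = - \frac{1}{434111800} + \frac{1361}{3001} = \frac{590826156799}{1302769511800}$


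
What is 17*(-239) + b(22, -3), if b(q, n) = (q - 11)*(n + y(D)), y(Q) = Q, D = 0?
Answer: -4096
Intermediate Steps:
b(q, n) = n*(-11 + q) (b(q, n) = (q - 11)*(n + 0) = (-11 + q)*n = n*(-11 + q))
17*(-239) + b(22, -3) = 17*(-239) - 3*(-11 + 22) = -4063 - 3*11 = -4063 - 33 = -4096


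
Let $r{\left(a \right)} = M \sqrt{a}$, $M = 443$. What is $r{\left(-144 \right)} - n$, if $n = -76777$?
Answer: $76777 + 5316 i \approx 76777.0 + 5316.0 i$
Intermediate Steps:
$r{\left(a \right)} = 443 \sqrt{a}$
$r{\left(-144 \right)} - n = 443 \sqrt{-144} - -76777 = 443 \cdot 12 i + 76777 = 5316 i + 76777 = 76777 + 5316 i$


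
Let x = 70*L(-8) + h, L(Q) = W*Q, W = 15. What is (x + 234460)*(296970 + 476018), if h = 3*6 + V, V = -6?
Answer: 174750943136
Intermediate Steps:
L(Q) = 15*Q
h = 12 (h = 3*6 - 6 = 18 - 6 = 12)
x = -8388 (x = 70*(15*(-8)) + 12 = 70*(-120) + 12 = -8400 + 12 = -8388)
(x + 234460)*(296970 + 476018) = (-8388 + 234460)*(296970 + 476018) = 226072*772988 = 174750943136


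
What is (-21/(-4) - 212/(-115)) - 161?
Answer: -70797/460 ≈ -153.91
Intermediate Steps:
(-21/(-4) - 212/(-115)) - 161 = (-21*(-¼) - 212*(-1/115)) - 161 = (21/4 + 212/115) - 161 = 3263/460 - 161 = -70797/460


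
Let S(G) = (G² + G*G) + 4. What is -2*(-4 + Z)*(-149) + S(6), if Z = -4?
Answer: -2308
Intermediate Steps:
S(G) = 4 + 2*G² (S(G) = (G² + G²) + 4 = 2*G² + 4 = 4 + 2*G²)
-2*(-4 + Z)*(-149) + S(6) = -2*(-4 - 4)*(-149) + (4 + 2*6²) = -2*(-8)*(-149) + (4 + 2*36) = 16*(-149) + (4 + 72) = -2384 + 76 = -2308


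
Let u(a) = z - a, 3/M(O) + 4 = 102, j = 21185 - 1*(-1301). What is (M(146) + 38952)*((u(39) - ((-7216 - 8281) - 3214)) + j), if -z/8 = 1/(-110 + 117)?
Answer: 549878103651/343 ≈ 1.6031e+9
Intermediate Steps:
j = 22486 (j = 21185 + 1301 = 22486)
z = -8/7 (z = -8/(-110 + 117) = -8/7 ≈ -1.1429)
M(O) = 3/98 (M(O) = 3/(-4 + 102) = 3/98)
u(a) = -8/7 - a
(M(146) + 38952)*((u(39) - ((-7216 - 8281) - 3214)) + j) = (3/98 + 38952)*(((-8/7 - 1*39) - ((-7216 - 8281) - 3214)) + 22486) = 3817299*(((-8/7 - 39) - (-15497 - 3214)) + 22486)/98 = 3817299*((-281/7 - 1*(-18711)) + 22486)/98 = 3817299*((-281/7 + 18711) + 22486)/98 = 3817299*(130696/7 + 22486)/98 = (3817299/98)*(288098/7) = 549878103651/343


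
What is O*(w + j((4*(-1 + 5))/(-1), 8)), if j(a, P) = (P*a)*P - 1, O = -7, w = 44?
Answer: 6867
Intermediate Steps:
j(a, P) = -1 + a*P**2 (j(a, P) = a*P**2 - 1 = -1 + a*P**2)
O*(w + j((4*(-1 + 5))/(-1), 8)) = -7*(44 + (-1 + ((4*(-1 + 5))/(-1))*8**2)) = -7*(44 + (-1 + ((4*4)*(-1))*64)) = -7*(44 + (-1 + (16*(-1))*64)) = -7*(44 + (-1 - 16*64)) = -7*(44 + (-1 - 1024)) = -7*(44 - 1025) = -7*(-981) = 6867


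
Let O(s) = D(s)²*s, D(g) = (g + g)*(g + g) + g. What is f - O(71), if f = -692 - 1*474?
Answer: -29071322141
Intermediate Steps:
D(g) = g + 4*g² (D(g) = (2*g)*(2*g) + g = 4*g² + g = g + 4*g²)
O(s) = s³*(1 + 4*s)² (O(s) = (s*(1 + 4*s))²*s = (s²*(1 + 4*s)²)*s = s³*(1 + 4*s)²)
f = -1166 (f = -692 - 474 = -1166)
f - O(71) = -1166 - 71³*(1 + 4*71)² = -1166 - 357911*(1 + 284)² = -1166 - 357911*285² = -1166 - 357911*81225 = -1166 - 1*29071320975 = -1166 - 29071320975 = -29071322141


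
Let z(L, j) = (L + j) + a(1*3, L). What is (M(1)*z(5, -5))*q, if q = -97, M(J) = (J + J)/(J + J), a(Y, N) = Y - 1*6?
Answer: 291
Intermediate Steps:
a(Y, N) = -6 + Y (a(Y, N) = Y - 6 = -6 + Y)
M(J) = 1 (M(J) = (2*J)/((2*J)) = (2*J)*(1/(2*J)) = 1)
z(L, j) = -3 + L + j (z(L, j) = (L + j) + (-6 + 1*3) = (L + j) + (-6 + 3) = (L + j) - 3 = -3 + L + j)
(M(1)*z(5, -5))*q = (1*(-3 + 5 - 5))*(-97) = (1*(-3))*(-97) = -3*(-97) = 291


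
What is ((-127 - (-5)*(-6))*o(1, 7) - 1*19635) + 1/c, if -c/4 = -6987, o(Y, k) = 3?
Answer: -561922487/27948 ≈ -20106.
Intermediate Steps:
c = 27948 (c = -4*(-6987) = 27948)
((-127 - (-5)*(-6))*o(1, 7) - 1*19635) + 1/c = ((-127 - (-5)*(-6))*3 - 1*19635) + 1/27948 = ((-127 - 1*30)*3 - 19635) + 1/27948 = ((-127 - 30)*3 - 19635) + 1/27948 = (-157*3 - 19635) + 1/27948 = (-471 - 19635) + 1/27948 = -20106 + 1/27948 = -561922487/27948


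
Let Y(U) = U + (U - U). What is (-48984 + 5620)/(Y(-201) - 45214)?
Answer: 148/155 ≈ 0.95484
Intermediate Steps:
Y(U) = U (Y(U) = U + 0 = U)
(-48984 + 5620)/(Y(-201) - 45214) = (-48984 + 5620)/(-201 - 45214) = -43364/(-45415) = -43364*(-1/45415) = 148/155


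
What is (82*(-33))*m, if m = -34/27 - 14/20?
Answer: 238579/45 ≈ 5301.8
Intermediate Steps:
m = -529/270 (m = -34*1/27 - 14*1/20 = -34/27 - 7/10 = -529/270 ≈ -1.9593)
(82*(-33))*m = (82*(-33))*(-529/270) = -2706*(-529/270) = 238579/45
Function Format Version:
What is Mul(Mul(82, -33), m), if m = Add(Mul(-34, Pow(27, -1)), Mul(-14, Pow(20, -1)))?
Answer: Rational(238579, 45) ≈ 5301.8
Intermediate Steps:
m = Rational(-529, 270) (m = Add(Mul(-34, Rational(1, 27)), Mul(-14, Rational(1, 20))) = Add(Rational(-34, 27), Rational(-7, 10)) = Rational(-529, 270) ≈ -1.9593)
Mul(Mul(82, -33), m) = Mul(Mul(82, -33), Rational(-529, 270)) = Mul(-2706, Rational(-529, 270)) = Rational(238579, 45)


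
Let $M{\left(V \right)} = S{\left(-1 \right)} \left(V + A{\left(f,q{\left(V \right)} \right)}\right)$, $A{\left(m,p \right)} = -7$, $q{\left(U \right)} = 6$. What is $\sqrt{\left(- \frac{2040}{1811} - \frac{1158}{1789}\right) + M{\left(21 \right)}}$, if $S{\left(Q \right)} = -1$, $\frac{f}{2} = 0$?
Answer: $\frac{2 i \sqrt{41393507313629}}{3239879} \approx 3.9716 i$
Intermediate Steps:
$f = 0$ ($f = 2 \cdot 0 = 0$)
$M{\left(V \right)} = 7 - V$ ($M{\left(V \right)} = - (V - 7) = - (-7 + V) = 7 - V$)
$\sqrt{\left(- \frac{2040}{1811} - \frac{1158}{1789}\right) + M{\left(21 \right)}} = \sqrt{\left(- \frac{2040}{1811} - \frac{1158}{1789}\right) + \left(7 - 21\right)} = \sqrt{\left(\left(-2040\right) \frac{1}{1811} - \frac{1158}{1789}\right) + \left(7 - 21\right)} = \sqrt{\left(- \frac{2040}{1811} - \frac{1158}{1789}\right) - 14} = \sqrt{- \frac{5746698}{3239879} - 14} = \sqrt{- \frac{51105004}{3239879}} = \frac{2 i \sqrt{41393507313629}}{3239879}$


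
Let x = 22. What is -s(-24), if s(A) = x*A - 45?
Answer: 573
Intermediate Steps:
s(A) = -45 + 22*A (s(A) = 22*A - 45 = -45 + 22*A)
-s(-24) = -(-45 + 22*(-24)) = -(-45 - 528) = -1*(-573) = 573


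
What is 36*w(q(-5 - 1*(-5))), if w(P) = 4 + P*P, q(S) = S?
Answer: 144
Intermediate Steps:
w(P) = 4 + P²
36*w(q(-5 - 1*(-5))) = 36*(4 + (-5 - 1*(-5))²) = 36*(4 + (-5 + 5)²) = 36*(4 + 0²) = 36*(4 + 0) = 36*4 = 144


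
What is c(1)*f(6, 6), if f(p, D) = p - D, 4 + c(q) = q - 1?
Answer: 0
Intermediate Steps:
c(q) = -5 + q (c(q) = -4 + (q - 1) = -4 + (-1 + q) = -5 + q)
c(1)*f(6, 6) = (-5 + 1)*(6 - 1*6) = -4*(6 - 6) = -4*0 = 0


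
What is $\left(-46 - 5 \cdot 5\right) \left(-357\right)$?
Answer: $25347$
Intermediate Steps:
$\left(-46 - 5 \cdot 5\right) \left(-357\right) = \left(-46 - 25\right) \left(-357\right) = \left(-71\right) \left(-357\right) = 25347$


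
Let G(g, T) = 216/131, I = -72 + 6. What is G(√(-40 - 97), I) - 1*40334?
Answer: -5283538/131 ≈ -40332.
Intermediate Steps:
I = -66
G(g, T) = 216/131 (G(g, T) = 216*(1/131) = 216/131)
G(√(-40 - 97), I) - 1*40334 = 216/131 - 1*40334 = 216/131 - 40334 = -5283538/131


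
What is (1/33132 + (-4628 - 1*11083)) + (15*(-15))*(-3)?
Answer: -498172751/33132 ≈ -15036.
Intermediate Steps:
(1/33132 + (-4628 - 1*11083)) + (15*(-15))*(-3) = (1/33132 + (-4628 - 11083)) - 225*(-3) = (1/33132 - 15711) + 675 = -520536851/33132 + 675 = -498172751/33132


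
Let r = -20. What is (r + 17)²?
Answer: 9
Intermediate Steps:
(r + 17)² = (-20 + 17)² = (-3)² = 9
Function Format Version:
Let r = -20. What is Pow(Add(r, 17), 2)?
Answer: 9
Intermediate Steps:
Pow(Add(r, 17), 2) = Pow(Add(-20, 17), 2) = Pow(-3, 2) = 9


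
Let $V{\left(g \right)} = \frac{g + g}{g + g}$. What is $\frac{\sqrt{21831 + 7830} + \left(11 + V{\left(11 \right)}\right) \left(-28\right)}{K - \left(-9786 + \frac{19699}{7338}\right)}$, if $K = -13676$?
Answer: $\frac{2465568}{28564519} - \frac{7338 \sqrt{29661}}{28564519} \approx 0.042073$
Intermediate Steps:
$V{\left(g \right)} = 1$ ($V{\left(g \right)} = \frac{2 g}{2 g} = 2 g \frac{1}{2 g} = 1$)
$\frac{\sqrt{21831 + 7830} + \left(11 + V{\left(11 \right)}\right) \left(-28\right)}{K - \left(-9786 + \frac{19699}{7338}\right)} = \frac{\sqrt{21831 + 7830} + \left(11 + 1\right) \left(-28\right)}{-13676 - \left(-9786 + \frac{19699}{7338}\right)} = \frac{\sqrt{29661} + 12 \left(-28\right)}{-13676 + \left(\left(-19699\right) \frac{1}{7338} + 9786\right)} = \frac{\sqrt{29661} - 336}{-13676 + \left(- \frac{19699}{7338} + 9786\right)} = \frac{-336 + \sqrt{29661}}{-13676 + \frac{71789969}{7338}} = \frac{-336 + \sqrt{29661}}{- \frac{28564519}{7338}} = \left(-336 + \sqrt{29661}\right) \left(- \frac{7338}{28564519}\right) = \frac{2465568}{28564519} - \frac{7338 \sqrt{29661}}{28564519}$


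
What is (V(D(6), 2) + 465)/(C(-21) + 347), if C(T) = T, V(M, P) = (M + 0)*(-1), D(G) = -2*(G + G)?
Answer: 3/2 ≈ 1.5000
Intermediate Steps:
D(G) = -4*G
V(M, P) = -M (V(M, P) = M*(-1) = -M)
(V(D(6), 2) + 465)/(C(-21) + 347) = (-(-4)*6 + 465)/(-21 + 347) = (-1*(-24) + 465)/326 = (24 + 465)*(1/326) = 489*(1/326) = 3/2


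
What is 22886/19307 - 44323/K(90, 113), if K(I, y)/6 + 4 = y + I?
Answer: -828418277/23052558 ≈ -35.936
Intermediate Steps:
K(I, y) = -24 + 6*I + 6*y (K(I, y) = -24 + 6*(y + I) = -24 + 6*(I + y) = -24 + (6*I + 6*y) = -24 + 6*I + 6*y)
22886/19307 - 44323/K(90, 113) = 22886/19307 - 44323/(-24 + 6*90 + 6*113) = 22886*(1/19307) - 44323/(-24 + 540 + 678) = 22886/19307 - 44323/1194 = -828418277/23052558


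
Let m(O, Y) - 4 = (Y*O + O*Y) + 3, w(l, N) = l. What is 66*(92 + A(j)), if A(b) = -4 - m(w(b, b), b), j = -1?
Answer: 5214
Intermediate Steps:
m(O, Y) = 7 + 2*O*Y (m(O, Y) = 4 + ((Y*O + O*Y) + 3) = 4 + ((O*Y + O*Y) + 3) = 4 + (2*O*Y + 3) = 4 + (3 + 2*O*Y) = 7 + 2*O*Y)
A(b) = -11 - 2*b² (A(b) = -4 - (7 + 2*b*b) = -4 - (7 + 2*b²) = -4 + (-7 - 2*b²) = -11 - 2*b²)
66*(92 + A(j)) = 66*(92 + (-11 - 2*(-1)²)) = 66*(92 + (-11 - 2*1)) = 66*(92 + (-11 - 2)) = 66*(92 - 13) = 66*79 = 5214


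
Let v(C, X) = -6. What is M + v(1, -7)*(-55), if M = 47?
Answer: 377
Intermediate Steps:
M + v(1, -7)*(-55) = 47 - 6*(-55) = 47 + 330 = 377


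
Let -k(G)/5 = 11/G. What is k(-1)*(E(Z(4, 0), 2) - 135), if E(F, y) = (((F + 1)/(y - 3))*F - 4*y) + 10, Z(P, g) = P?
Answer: -8415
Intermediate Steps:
E(F, y) = 10 - 4*y + F*(1 + F)/(-3 + y) (E(F, y) = (((1 + F)/(-3 + y))*F - 4*y) + 10 = (F*(1 + F)/(-3 + y) - 4*y) + 10 = (-4*y + F*(1 + F)/(-3 + y)) + 10 = 10 - 4*y + F*(1 + F)/(-3 + y))
k(G) = -55/G
k(-1)*(E(Z(4, 0), 2) - 135) = (-55/(-1))*((-30 + 4 + 4**2 - 4*2**2 + 22*2)/(-3 + 2) - 135) = (-55*(-1))*((-30 + 4 + 16 - 4*4 + 44)/(-1) - 135) = 55*(-(-30 + 4 + 16 - 16 + 44) - 135) = 55*(-1*18 - 135) = 55*(-18 - 135) = 55*(-153) = -8415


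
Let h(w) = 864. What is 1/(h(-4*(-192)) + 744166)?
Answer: 1/745030 ≈ 1.3422e-6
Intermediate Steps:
1/(h(-4*(-192)) + 744166) = 1/(864 + 744166) = 1/745030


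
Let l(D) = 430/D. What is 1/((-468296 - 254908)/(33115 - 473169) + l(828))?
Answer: 91091178/197009033 ≈ 0.46237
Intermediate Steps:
1/((-468296 - 254908)/(33115 - 473169) + l(828)) = 1/((-468296 - 254908)/(33115 - 473169) + 430/828) = 1/(-723204/(-440054) + 430*(1/828)) = 1/(-723204*(-1/440054) + 215/414) = 1/(361602/220027 + 215/414) = 1/(197009033/91091178) = 91091178/197009033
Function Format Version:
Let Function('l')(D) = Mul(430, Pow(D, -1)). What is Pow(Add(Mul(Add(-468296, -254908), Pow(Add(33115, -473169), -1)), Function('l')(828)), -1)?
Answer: Rational(91091178, 197009033) ≈ 0.46237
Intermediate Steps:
Pow(Add(Mul(Add(-468296, -254908), Pow(Add(33115, -473169), -1)), Function('l')(828)), -1) = Pow(Add(Mul(Add(-468296, -254908), Pow(Add(33115, -473169), -1)), Mul(430, Pow(828, -1))), -1) = Pow(Add(Mul(-723204, Pow(-440054, -1)), Mul(430, Rational(1, 828))), -1) = Pow(Add(Mul(-723204, Rational(-1, 440054)), Rational(215, 414)), -1) = Pow(Add(Rational(361602, 220027), Rational(215, 414)), -1) = Pow(Rational(197009033, 91091178), -1) = Rational(91091178, 197009033)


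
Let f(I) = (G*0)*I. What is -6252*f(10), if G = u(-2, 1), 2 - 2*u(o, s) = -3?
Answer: 0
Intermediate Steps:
u(o, s) = 5/2 (u(o, s) = 1 - 1/2*(-3) = 1 + 3/2 = 5/2)
G = 5/2 ≈ 2.5000
f(I) = 0 (f(I) = ((5/2)*0)*I = 0*I = 0)
-6252*f(10) = -6252*0 = 0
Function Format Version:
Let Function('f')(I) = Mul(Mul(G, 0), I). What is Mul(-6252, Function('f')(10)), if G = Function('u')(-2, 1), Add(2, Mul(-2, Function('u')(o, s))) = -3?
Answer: 0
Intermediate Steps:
Function('u')(o, s) = Rational(5, 2) (Function('u')(o, s) = Add(1, Mul(Rational(-1, 2), -3)) = Add(1, Rational(3, 2)) = Rational(5, 2))
G = Rational(5, 2) ≈ 2.5000
Function('f')(I) = 0 (Function('f')(I) = Mul(Mul(Rational(5, 2), 0), I) = Mul(0, I) = 0)
Mul(-6252, Function('f')(10)) = Mul(-6252, 0) = 0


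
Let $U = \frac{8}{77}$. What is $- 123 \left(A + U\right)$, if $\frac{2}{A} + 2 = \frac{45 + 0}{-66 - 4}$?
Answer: $\frac{228780}{2849} \approx 80.302$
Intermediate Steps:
$A = - \frac{28}{37}$ ($A = \frac{2}{-2 + \frac{45 + 0}{-66 - 4}} = \frac{2}{-2 + \frac{45}{-70}} = \frac{2}{-2 + 45 \left(- \frac{1}{70}\right)} = \frac{2}{-2 - \frac{9}{14}} = \frac{2}{- \frac{37}{14}} = 2 \left(- \frac{14}{37}\right) = - \frac{28}{37} \approx -0.75676$)
$U = \frac{8}{77}$ ($U = 8 \cdot \frac{1}{77} = \frac{8}{77} \approx 0.1039$)
$- 123 \left(A + U\right) = - 123 \left(- \frac{28}{37} + \frac{8}{77}\right) = \left(-123\right) \left(- \frac{1860}{2849}\right) = \frac{228780}{2849}$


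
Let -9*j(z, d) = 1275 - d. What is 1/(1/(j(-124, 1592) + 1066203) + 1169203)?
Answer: 9596144/11219840353241 ≈ 8.5528e-7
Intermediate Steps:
j(z, d) = -425/3 + d/9 (j(z, d) = -(1275 - d)/9 = -425/3 + d/9)
1/(1/(j(-124, 1592) + 1066203) + 1169203) = 1/(1/((-425/3 + (1/9)*1592) + 1066203) + 1169203) = 1/(1/((-425/3 + 1592/9) + 1066203) + 1169203) = 1/(1/(317/9 + 1066203) + 1169203) = 1/(1/(9596144/9) + 1169203) = 1/(9/9596144 + 1169203) = 1/(11219840353241/9596144) = 9596144/11219840353241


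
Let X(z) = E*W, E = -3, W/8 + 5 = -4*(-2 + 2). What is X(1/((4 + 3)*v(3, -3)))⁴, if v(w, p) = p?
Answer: 207360000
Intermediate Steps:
W = -40 (W = -40 + 8*(-4*(-2 + 2)) = -40 + 8*(-4*0) = -40 + 8*0 = -40 + 0 = -40)
X(z) = 120 (X(z) = -3*(-40) = 120)
X(1/((4 + 3)*v(3, -3)))⁴ = 120⁴ = 207360000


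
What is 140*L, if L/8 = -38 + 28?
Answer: -11200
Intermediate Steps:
L = -80 (L = 8*(-38 + 28) = 8*(-10) = -80)
140*L = 140*(-80) = -11200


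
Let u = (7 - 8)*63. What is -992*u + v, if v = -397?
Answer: 62099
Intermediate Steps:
u = -63 (u = -1*63 = -63)
-992*u + v = -992*(-63) - 397 = 62496 - 397 = 62099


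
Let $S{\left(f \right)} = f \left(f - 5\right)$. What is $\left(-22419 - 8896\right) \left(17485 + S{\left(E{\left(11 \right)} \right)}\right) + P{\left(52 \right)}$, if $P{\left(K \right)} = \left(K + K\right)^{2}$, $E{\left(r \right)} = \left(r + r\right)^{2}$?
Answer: $-7807476299$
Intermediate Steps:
$E{\left(r \right)} = 4 r^{2}$ ($E{\left(r \right)} = \left(2 r\right)^{2} = 4 r^{2}$)
$S{\left(f \right)} = f \left(-5 + f\right)$
$P{\left(K \right)} = 4 K^{2}$ ($P{\left(K \right)} = \left(2 K\right)^{2} = 4 K^{2}$)
$\left(-22419 - 8896\right) \left(17485 + S{\left(E{\left(11 \right)} \right)}\right) + P{\left(52 \right)} = \left(-22419 - 8896\right) \left(17485 + 4 \cdot 11^{2} \left(-5 + 4 \cdot 11^{2}\right)\right) + 4 \cdot 52^{2} = - 31315 \left(17485 + 4 \cdot 121 \left(-5 + 4 \cdot 121\right)\right) + 4 \cdot 2704 = - 31315 \left(17485 + 484 \left(-5 + 484\right)\right) + 10816 = - 31315 \left(17485 + 484 \cdot 479\right) + 10816 = - 31315 \left(17485 + 231836\right) + 10816 = \left(-31315\right) 249321 + 10816 = -7807487115 + 10816 = -7807476299$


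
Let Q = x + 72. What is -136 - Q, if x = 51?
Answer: -259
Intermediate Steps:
Q = 123 (Q = 51 + 72 = 123)
-136 - Q = -136 - 1*123 = -136 - 123 = -259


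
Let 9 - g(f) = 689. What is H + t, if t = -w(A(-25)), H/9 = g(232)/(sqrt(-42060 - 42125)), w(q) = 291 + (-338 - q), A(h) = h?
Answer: 22 + 1224*I*sqrt(84185)/16837 ≈ 22.0 + 21.093*I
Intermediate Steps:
w(q) = -47 - q
g(f) = -680 (g(f) = 9 - 1*689 = 9 - 689 = -680)
H = 1224*I*sqrt(84185)/16837 (H = 9*(-680/sqrt(-42060 - 42125)) = 9*(-680*(-I*sqrt(84185)/84185)) = 9*(-(-136)*I*sqrt(84185)/16837) = 9*(136*I*sqrt(84185)/16837) = 1224*I*sqrt(84185)/16837 ≈ 21.093*I)
t = 22 (t = -(-47 - 1*(-25)) = -(-47 + 25) = -1*(-22) = 22)
H + t = 1224*I*sqrt(84185)/16837 + 22 = 22 + 1224*I*sqrt(84185)/16837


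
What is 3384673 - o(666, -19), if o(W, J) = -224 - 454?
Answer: 3385351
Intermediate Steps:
o(W, J) = -678
3384673 - o(666, -19) = 3384673 - 1*(-678) = 3384673 + 678 = 3385351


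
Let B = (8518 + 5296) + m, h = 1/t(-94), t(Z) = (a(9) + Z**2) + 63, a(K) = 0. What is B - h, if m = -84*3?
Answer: 120688237/8899 ≈ 13562.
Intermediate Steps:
m = -252
t(Z) = 63 + Z**2 (t(Z) = (0 + Z**2) + 63 = Z**2 + 63 = 63 + Z**2)
h = 1/8899 (h = 1/(63 + (-94)**2) = 1/(63 + 8836) = 1/8899 ≈ 0.00011237)
B = 13562 (B = (8518 + 5296) - 252 = 13814 - 252 = 13562)
B - h = 13562 - 1*1/8899 = 13562 - 1/8899 = 120688237/8899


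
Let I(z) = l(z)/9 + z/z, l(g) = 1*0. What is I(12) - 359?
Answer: -358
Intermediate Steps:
l(g) = 0
I(z) = 1 (I(z) = 0/9 + z/z = 0*(1/9) + 1 = 0 + 1 = 1)
I(12) - 359 = 1 - 359 = -358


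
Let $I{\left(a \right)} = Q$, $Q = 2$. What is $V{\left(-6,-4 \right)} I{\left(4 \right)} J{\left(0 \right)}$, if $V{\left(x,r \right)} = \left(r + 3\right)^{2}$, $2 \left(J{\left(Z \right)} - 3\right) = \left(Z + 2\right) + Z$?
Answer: $8$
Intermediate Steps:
$J{\left(Z \right)} = 4 + Z$ ($J{\left(Z \right)} = 3 + \frac{\left(Z + 2\right) + Z}{2} = 3 + \frac{\left(2 + Z\right) + Z}{2} = 3 + \frac{2 + 2 Z}{2} = 3 + \left(1 + Z\right) = 4 + Z$)
$V{\left(x,r \right)} = \left(3 + r\right)^{2}$
$I{\left(a \right)} = 2$
$V{\left(-6,-4 \right)} I{\left(4 \right)} J{\left(0 \right)} = \left(3 - 4\right)^{2} \cdot 2 \left(4 + 0\right) = \left(-1\right)^{2} \cdot 2 \cdot 4 = 1 \cdot 2 \cdot 4 = 2 \cdot 4 = 8$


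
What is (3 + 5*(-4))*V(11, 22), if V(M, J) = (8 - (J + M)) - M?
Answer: 612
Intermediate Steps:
V(M, J) = 8 - J - 2*M (V(M, J) = (8 + (-J - M)) - M = (8 - J - M) - M = 8 - J - 2*M)
(3 + 5*(-4))*V(11, 22) = (3 + 5*(-4))*(8 - 1*22 - 2*11) = (3 - 20)*(8 - 22 - 22) = -17*(-36) = 612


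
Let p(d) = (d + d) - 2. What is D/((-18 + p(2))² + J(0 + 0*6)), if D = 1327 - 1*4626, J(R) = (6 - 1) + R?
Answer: -3299/261 ≈ -12.640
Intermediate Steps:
p(d) = -2 + 2*d (p(d) = 2*d - 2 = -2 + 2*d)
J(R) = 5 + R
D = -3299 (D = 1327 - 4626 = -3299)
D/((-18 + p(2))² + J(0 + 0*6)) = -3299/((-18 + (-2 + 2*2))² + (5 + (0 + 0*6))) = -3299/((-18 + (-2 + 4))² + (5 + (0 + 0))) = -3299/((-18 + 2)² + (5 + 0)) = -3299/((-16)² + 5) = -3299/(256 + 5) = -3299/261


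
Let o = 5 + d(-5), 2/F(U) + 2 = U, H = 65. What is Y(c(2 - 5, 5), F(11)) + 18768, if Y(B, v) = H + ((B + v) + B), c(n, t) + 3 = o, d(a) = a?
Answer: 169445/9 ≈ 18827.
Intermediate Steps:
F(U) = 2/(-2 + U)
o = 0 (o = 5 - 5 = 0)
c(n, t) = -3 (c(n, t) = -3 + 0 = -3)
Y(B, v) = 65 + v + 2*B (Y(B, v) = 65 + ((B + v) + B) = 65 + (v + 2*B) = 65 + v + 2*B)
Y(c(2 - 5, 5), F(11)) + 18768 = (65 + 2/(-2 + 11) + 2*(-3)) + 18768 = (65 + 2/9 - 6) + 18768 = 533/9 + 18768 = 169445/9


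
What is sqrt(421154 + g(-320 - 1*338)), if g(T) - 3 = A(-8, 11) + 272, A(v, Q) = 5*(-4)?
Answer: sqrt(421409) ≈ 649.16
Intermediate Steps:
A(v, Q) = -20
g(T) = 255 (g(T) = 3 + (-20 + 272) = 3 + 252 = 255)
sqrt(421154 + g(-320 - 1*338)) = sqrt(421154 + 255) = sqrt(421409)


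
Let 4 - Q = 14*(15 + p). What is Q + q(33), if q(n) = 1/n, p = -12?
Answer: -1253/33 ≈ -37.970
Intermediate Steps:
Q = -38 (Q = 4 - 14*(15 - 12) = 4 - 14*3 = 4 - 1*42 = 4 - 42 = -38)
Q + q(33) = -38 + 1/33 = -1253/33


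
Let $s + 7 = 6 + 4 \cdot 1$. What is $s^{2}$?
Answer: $9$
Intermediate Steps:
$s = 3$ ($s = -7 + \left(6 + 4 \cdot 1\right) = -7 + \left(6 + 4\right) = -7 + 10 = 3$)
$s^{2} = 3^{2} = 9$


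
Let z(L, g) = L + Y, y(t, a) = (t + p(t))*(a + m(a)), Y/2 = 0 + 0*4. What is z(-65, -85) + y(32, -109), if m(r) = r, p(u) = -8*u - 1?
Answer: 48985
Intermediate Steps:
p(u) = -1 - 8*u
Y = 0 (Y = 2*(0 + 0*4) = 2*(0 + 0) = 2*0 = 0)
y(t, a) = 2*a*(-1 - 7*t) (y(t, a) = (t + (-1 - 8*t))*(a + a) = (-1 - 7*t)*(2*a) = 2*a*(-1 - 7*t))
z(L, g) = L (z(L, g) = L + 0 = L)
z(-65, -85) + y(32, -109) = -65 + 2*(-109)*(-1 - 7*32) = -65 + 2*(-109)*(-1 - 224) = -65 + 2*(-109)*(-225) = -65 + 49050 = 48985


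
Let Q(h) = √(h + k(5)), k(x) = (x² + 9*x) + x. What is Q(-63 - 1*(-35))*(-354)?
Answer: -354*√47 ≈ -2426.9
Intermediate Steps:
k(x) = x² + 10*x
Q(h) = √(75 + h) (Q(h) = √(h + 5*(10 + 5)) = √(h + 5*15) = √(h + 75) = √(75 + h))
Q(-63 - 1*(-35))*(-354) = √(75 + (-63 - 1*(-35)))*(-354) = √(75 + (-63 + 35))*(-354) = √(75 - 28)*(-354) = √47*(-354) = -354*√47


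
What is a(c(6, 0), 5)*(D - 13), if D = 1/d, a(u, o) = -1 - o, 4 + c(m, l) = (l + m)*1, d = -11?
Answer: 864/11 ≈ 78.545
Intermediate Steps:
c(m, l) = -4 + l + m (c(m, l) = -4 + (l + m)*1 = -4 + (l + m) = -4 + l + m)
D = -1/11 (D = 1/(-11) = -1/11 ≈ -0.090909)
a(c(6, 0), 5)*(D - 13) = (-1 - 1*5)*(-1/11 - 13) = (-1 - 5)*(-144/11) = -6*(-144/11) = 864/11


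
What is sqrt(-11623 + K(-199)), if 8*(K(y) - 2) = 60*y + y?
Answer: I*sqrt(210214)/4 ≈ 114.62*I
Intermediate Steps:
K(y) = 2 + 61*y/8 (K(y) = 2 + (60*y + y)/8 = 2 + (61*y)/8 = 2 + 61*y/8)
sqrt(-11623 + K(-199)) = sqrt(-11623 + (2 + (61/8)*(-199))) = sqrt(-11623 + (2 - 12139/8)) = sqrt(-11623 - 12123/8) = sqrt(-105107/8) = I*sqrt(210214)/4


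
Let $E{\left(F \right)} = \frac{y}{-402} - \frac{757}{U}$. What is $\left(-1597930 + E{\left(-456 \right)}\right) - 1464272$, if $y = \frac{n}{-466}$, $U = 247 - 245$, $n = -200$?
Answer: $- \frac{286859665213}{93666} \approx -3.0626 \cdot 10^{6}$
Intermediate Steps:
$U = 2$
$y = \frac{100}{233}$ ($y = - \frac{200}{-466} = \left(-200\right) \left(- \frac{1}{466}\right) = \frac{100}{233} \approx 0.42918$)
$E{\left(F \right)} = - \frac{35452681}{93666}$ ($E{\left(F \right)} = \frac{100}{233 \left(-402\right)} - \frac{757}{2} = \frac{100}{233} \left(- \frac{1}{402}\right) - \frac{757}{2} = - \frac{50}{46833} - \frac{757}{2} = - \frac{35452681}{93666}$)
$\left(-1597930 + E{\left(-456 \right)}\right) - 1464272 = \left(-1597930 - \frac{35452681}{93666}\right) - 1464272 = - \frac{149707164061}{93666} - 1464272 = - \frac{286859665213}{93666}$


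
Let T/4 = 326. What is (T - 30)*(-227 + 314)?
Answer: 110838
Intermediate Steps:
T = 1304 (T = 4*326 = 1304)
(T - 30)*(-227 + 314) = (1304 - 30)*(-227 + 314) = 1274*87 = 110838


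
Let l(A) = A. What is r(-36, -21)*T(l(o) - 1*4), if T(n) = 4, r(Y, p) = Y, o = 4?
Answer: -144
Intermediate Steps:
r(-36, -21)*T(l(o) - 1*4) = -36*4 = -144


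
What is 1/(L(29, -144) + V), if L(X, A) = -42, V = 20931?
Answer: 1/20889 ≈ 4.7872e-5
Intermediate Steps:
1/(L(29, -144) + V) = 1/(-42 + 20931) = 1/20889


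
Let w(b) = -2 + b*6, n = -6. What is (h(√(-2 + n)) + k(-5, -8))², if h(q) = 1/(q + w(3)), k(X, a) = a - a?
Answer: 1/(4*(8 + I*√2)²) ≈ 0.0035583 - 0.0012986*I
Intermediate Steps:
k(X, a) = 0
w(b) = -2 + 6*b
h(q) = 1/(16 + q) (h(q) = 1/(q + (-2 + 6*3)) = 1/(q + (-2 + 18)) = 1/(q + 16) = 1/(16 + q))
(h(√(-2 + n)) + k(-5, -8))² = (1/(16 + √(-2 - 6)) + 0)² = (1/(16 + √(-8)) + 0)² = (1/(16 + 2*I*√2) + 0)² = (1/(16 + 2*I*√2))² = (16 + 2*I*√2)⁻²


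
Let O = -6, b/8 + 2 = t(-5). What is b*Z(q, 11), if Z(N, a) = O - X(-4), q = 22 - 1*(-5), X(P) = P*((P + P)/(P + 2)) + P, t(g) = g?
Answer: -784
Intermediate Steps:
b = -56 (b = -16 + 8*(-5) = -16 - 40 = -56)
X(P) = P + 2*P**2/(2 + P) (X(P) = P*((2*P)/(2 + P)) + P = P*(2*P/(2 + P)) + P = 2*P**2/(2 + P) + P = P + 2*P**2/(2 + P))
q = 27 (q = 22 + 5 = 27)
Z(N, a) = 14 (Z(N, a) = -6 - (-4)*(2 + 3*(-4))/(2 - 4) = -6 - (-4)*(2 - 12)/(-2) = -6 - (-4)*(-1)*(-10)/2 = -6 - 1*(-20) = -6 + 20 = 14)
b*Z(q, 11) = -56*14 = -784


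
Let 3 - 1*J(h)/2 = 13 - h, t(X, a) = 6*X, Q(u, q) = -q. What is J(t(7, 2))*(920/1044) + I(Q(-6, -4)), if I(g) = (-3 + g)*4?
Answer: 15764/261 ≈ 60.398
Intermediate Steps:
I(g) = -12 + 4*g
J(h) = -20 + 2*h (J(h) = 6 - 2*(13 - h) = 6 + (-26 + 2*h) = -20 + 2*h)
J(t(7, 2))*(920/1044) + I(Q(-6, -4)) = (-20 + 2*(6*7))*(920/1044) + (-12 + 4*(-1*(-4))) = (-20 + 2*42)*(920*(1/1044)) + (-12 + 4*4) = (-20 + 84)*(230/261) + (-12 + 16) = 64*(230/261) + 4 = 14720/261 + 4 = 15764/261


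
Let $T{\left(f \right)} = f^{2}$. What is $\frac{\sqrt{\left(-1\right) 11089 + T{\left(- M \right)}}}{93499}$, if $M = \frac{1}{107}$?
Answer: $\frac{6 i \sqrt{3526610}}{10004393} \approx 0.0011263 i$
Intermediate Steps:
$M = \frac{1}{107} \approx 0.0093458$
$\frac{\sqrt{\left(-1\right) 11089 + T{\left(- M \right)}}}{93499} = \frac{\sqrt{\left(-1\right) 11089 + \left(\left(-1\right) \frac{1}{107}\right)^{2}}}{93499} = \sqrt{-11089 + \left(- \frac{1}{107}\right)^{2}} \cdot \frac{1}{93499} = \sqrt{-11089 + \frac{1}{11449}} \cdot \frac{1}{93499} = \sqrt{- \frac{126957960}{11449}} \cdot \frac{1}{93499} = \frac{6 i \sqrt{3526610}}{107} \cdot \frac{1}{93499} = \frac{6 i \sqrt{3526610}}{10004393}$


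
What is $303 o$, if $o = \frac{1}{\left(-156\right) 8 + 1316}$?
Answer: $\frac{303}{68} \approx 4.4559$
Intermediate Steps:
$o = \frac{1}{68}$ ($o = \frac{1}{-1248 + 1316} = \frac{1}{68} \approx 0.014706$)
$303 o = 303 \cdot \frac{1}{68} = \frac{303}{68}$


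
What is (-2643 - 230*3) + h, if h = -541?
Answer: -3874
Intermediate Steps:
(-2643 - 230*3) + h = (-2643 - 230*3) - 541 = (-2643 - 690) - 541 = -3333 - 541 = -3874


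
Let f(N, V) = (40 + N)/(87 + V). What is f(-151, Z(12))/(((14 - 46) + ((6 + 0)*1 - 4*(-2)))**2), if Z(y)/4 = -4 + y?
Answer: -37/12852 ≈ -0.0028789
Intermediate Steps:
Z(y) = -16 + 4*y (Z(y) = 4*(-4 + y) = -16 + 4*y)
f(N, V) = (40 + N)/(87 + V)
f(-151, Z(12))/(((14 - 46) + ((6 + 0)*1 - 4*(-2)))**2) = ((40 - 151)/(87 + (-16 + 4*12)))/(((14 - 46) + ((6 + 0)*1 - 4*(-2)))**2) = (-111/(87 + (-16 + 48)))/((-32 + (6*1 + 8))**2) = (-111/(87 + 32))/((-32 + (6 + 8))**2) = (-111/119)/((-32 + 14)**2) = ((1/119)*(-111))/((-18)**2) = -111/119/324 = -111/119*1/324 = -37/12852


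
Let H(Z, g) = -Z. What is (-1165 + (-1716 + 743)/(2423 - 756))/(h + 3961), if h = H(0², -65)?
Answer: -1943028/6602987 ≈ -0.29426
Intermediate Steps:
h = 0 (h = -1*0² = -1*0 = 0)
(-1165 + (-1716 + 743)/(2423 - 756))/(h + 3961) = (-1165 + (-1716 + 743)/(2423 - 756))/(0 + 3961) = (-1165 - 973/1667)/3961 = (-1165 - 973*1/1667)*(1/3961) = (-1165 - 973/1667)*(1/3961) = -1943028/1667*1/3961 = -1943028/6602987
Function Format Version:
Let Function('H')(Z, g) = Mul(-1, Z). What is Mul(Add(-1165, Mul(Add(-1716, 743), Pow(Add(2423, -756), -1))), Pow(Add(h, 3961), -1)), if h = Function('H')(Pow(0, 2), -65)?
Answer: Rational(-1943028, 6602987) ≈ -0.29426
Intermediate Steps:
h = 0 (h = Mul(-1, Pow(0, 2)) = Mul(-1, 0) = 0)
Mul(Add(-1165, Mul(Add(-1716, 743), Pow(Add(2423, -756), -1))), Pow(Add(h, 3961), -1)) = Mul(Add(-1165, Mul(Add(-1716, 743), Pow(Add(2423, -756), -1))), Pow(Add(0, 3961), -1)) = Mul(Add(-1165, Mul(-973, Pow(1667, -1))), Pow(3961, -1)) = Mul(Add(-1165, Mul(-973, Rational(1, 1667))), Rational(1, 3961)) = Mul(Add(-1165, Rational(-973, 1667)), Rational(1, 3961)) = Mul(Rational(-1943028, 1667), Rational(1, 3961)) = Rational(-1943028, 6602987)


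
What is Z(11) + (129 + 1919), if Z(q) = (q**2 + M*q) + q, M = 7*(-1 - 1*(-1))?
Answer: 2180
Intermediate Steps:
M = 0 (M = 7*(-1 + 1) = 7*0 = 0)
Z(q) = q + q**2 (Z(q) = (q**2 + 0*q) + q = (q**2 + 0) + q = q**2 + q = q + q**2)
Z(11) + (129 + 1919) = 11*(1 + 11) + (129 + 1919) = 11*12 + 2048 = 132 + 2048 = 2180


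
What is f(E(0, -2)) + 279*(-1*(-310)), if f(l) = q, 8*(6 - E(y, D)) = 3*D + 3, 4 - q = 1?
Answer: 86493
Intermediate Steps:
q = 3 (q = 4 - 1*1 = 4 - 1 = 3)
E(y, D) = 45/8 - 3*D/8 (E(y, D) = 6 - (3*D + 3)/8 = 6 - (3 + 3*D)/8 = 6 + (-3/8 - 3*D/8) = 45/8 - 3*D/8)
f(l) = 3
f(E(0, -2)) + 279*(-1*(-310)) = 3 + 279*(-1*(-310)) = 3 + 279*310 = 3 + 86490 = 86493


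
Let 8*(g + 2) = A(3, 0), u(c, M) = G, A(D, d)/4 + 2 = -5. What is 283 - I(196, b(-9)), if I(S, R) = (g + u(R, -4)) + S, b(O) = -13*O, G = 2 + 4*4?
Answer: 149/2 ≈ 74.500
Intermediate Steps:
A(D, d) = -28 (A(D, d) = -8 + 4*(-5) = -8 - 20 = -28)
G = 18 (G = 2 + 16 = 18)
u(c, M) = 18
g = -11/2 (g = -2 + (⅛)*(-28) = -2 - 7/2 = -11/2 ≈ -5.5000)
I(S, R) = 25/2 + S (I(S, R) = (-11/2 + 18) + S = 25/2 + S)
283 - I(196, b(-9)) = 283 - (25/2 + 196) = 283 - 1*417/2 = 283 - 417/2 = 149/2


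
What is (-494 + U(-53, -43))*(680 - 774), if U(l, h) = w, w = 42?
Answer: 42488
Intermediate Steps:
U(l, h) = 42
(-494 + U(-53, -43))*(680 - 774) = (-494 + 42)*(680 - 774) = -452*(-94) = 42488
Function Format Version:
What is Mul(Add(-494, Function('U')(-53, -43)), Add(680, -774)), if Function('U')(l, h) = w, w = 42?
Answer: 42488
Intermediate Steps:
Function('U')(l, h) = 42
Mul(Add(-494, Function('U')(-53, -43)), Add(680, -774)) = Mul(Add(-494, 42), Add(680, -774)) = Mul(-452, -94) = 42488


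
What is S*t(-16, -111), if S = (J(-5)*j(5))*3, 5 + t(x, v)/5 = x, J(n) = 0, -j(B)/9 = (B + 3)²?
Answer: 0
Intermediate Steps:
j(B) = -9*(3 + B)² (j(B) = -9*(B + 3)² = -9*(3 + B)²)
t(x, v) = -25 + 5*x
S = 0 (S = (0*(-9*(3 + 5)²))*3 = (0*(-9*8²))*3 = (0*(-9*64))*3 = (0*(-576))*3 = 0*3 = 0)
S*t(-16, -111) = 0*(-25 + 5*(-16)) = 0*(-25 - 80) = 0*(-105) = 0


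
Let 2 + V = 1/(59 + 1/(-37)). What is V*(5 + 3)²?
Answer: -138464/1091 ≈ -126.91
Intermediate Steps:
V = -4327/2182 (V = -2 + 1/(59 + 1/(-37)) = -2 + 1/(59 - 1/37) = -2 + 1/(2182/37) = -2 + 37/2182 = -4327/2182 ≈ -1.9830)
V*(5 + 3)² = -4327*(5 + 3)²/2182 = -4327/2182*8² = -4327/2182*64 = -138464/1091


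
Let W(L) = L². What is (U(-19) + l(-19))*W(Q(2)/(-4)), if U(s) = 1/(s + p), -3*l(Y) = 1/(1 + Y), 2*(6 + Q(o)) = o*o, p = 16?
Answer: -17/54 ≈ -0.31481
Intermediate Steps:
Q(o) = -6 + o²/2 (Q(o) = -6 + (o*o)/2 = -6 + o²/2)
l(Y) = -1/(3*(1 + Y))
U(s) = 1/(16 + s) (U(s) = 1/(s + 16) = 1/(16 + s))
(U(-19) + l(-19))*W(Q(2)/(-4)) = (1/(16 - 19) - 1/(3 + 3*(-19)))*((-6 + (½)*2²)/(-4))² = (1/(-3) - 1/(3 - 57))*((-6 + (½)*4)*(-¼))² = (-⅓ - 1/(-54))*((-6 + 2)*(-¼))² = (-⅓ - 1*(-1/54))*(-4*(-¼))² = (-⅓ + 1/54)*1² = -17/54*1 = -17/54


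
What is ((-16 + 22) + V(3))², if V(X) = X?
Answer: 81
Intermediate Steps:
((-16 + 22) + V(3))² = ((-16 + 22) + 3)² = (6 + 3)² = 9² = 81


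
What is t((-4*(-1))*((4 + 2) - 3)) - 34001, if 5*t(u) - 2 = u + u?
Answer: -169979/5 ≈ -33996.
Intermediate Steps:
t(u) = ⅖ + 2*u/5 (t(u) = ⅖ + (u + u)/5 = ⅖ + (2*u)/5 = ⅖ + 2*u/5)
t((-4*(-1))*((4 + 2) - 3)) - 34001 = (⅖ + 2*((-4*(-1))*((4 + 2) - 3))/5) - 34001 = (⅖ + 2*(4*(6 - 3))/5) - 34001 = (⅖ + 2*(4*3)/5) - 34001 = (⅖ + (⅖)*12) - 34001 = (⅖ + 24/5) - 34001 = 26/5 - 34001 = -169979/5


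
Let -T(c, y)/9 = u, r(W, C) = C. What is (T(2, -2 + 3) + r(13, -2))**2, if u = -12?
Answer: 11236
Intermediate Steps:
T(c, y) = 108 (T(c, y) = -9*(-12) = 108)
(T(2, -2 + 3) + r(13, -2))**2 = (108 - 2)**2 = 106**2 = 11236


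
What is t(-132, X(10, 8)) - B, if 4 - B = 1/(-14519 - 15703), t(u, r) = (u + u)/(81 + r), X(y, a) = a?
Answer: -18737729/2689758 ≈ -6.9663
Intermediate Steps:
t(u, r) = 2*u/(81 + r) (t(u, r) = (2*u)/(81 + r) = 2*u/(81 + r))
B = 120889/30222 (B = 4 - 1/(-14519 - 15703) = 4 - 1/(-30222) = 4 - 1*(-1/30222) = 4 + 1/30222 = 120889/30222 ≈ 4.0000)
t(-132, X(10, 8)) - B = 2*(-132)/(81 + 8) - 1*120889/30222 = 2*(-132)/89 - 120889/30222 = 2*(-132)*(1/89) - 120889/30222 = -264/89 - 120889/30222 = -18737729/2689758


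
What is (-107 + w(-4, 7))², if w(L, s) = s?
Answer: 10000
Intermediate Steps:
(-107 + w(-4, 7))² = (-107 + 7)² = (-100)² = 10000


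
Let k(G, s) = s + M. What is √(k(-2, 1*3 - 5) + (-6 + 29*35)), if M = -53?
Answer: 3*√106 ≈ 30.887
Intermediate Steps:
k(G, s) = -53 + s (k(G, s) = s - 53 = -53 + s)
√(k(-2, 1*3 - 5) + (-6 + 29*35)) = √((-53 + (1*3 - 5)) + (-6 + 29*35)) = √((-53 + (3 - 5)) + (-6 + 1015)) = √((-53 - 2) + 1009) = √(-55 + 1009) = √954 = 3*√106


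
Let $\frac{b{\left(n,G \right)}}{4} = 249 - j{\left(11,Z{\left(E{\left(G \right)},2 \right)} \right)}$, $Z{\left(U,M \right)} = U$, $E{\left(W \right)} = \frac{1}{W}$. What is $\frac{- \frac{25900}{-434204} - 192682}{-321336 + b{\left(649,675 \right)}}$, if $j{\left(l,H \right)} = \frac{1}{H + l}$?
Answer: $\frac{77660429660891}{129113139657270} \approx 0.60149$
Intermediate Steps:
$b{\left(n,G \right)} = 996 - \frac{4}{11 + \frac{1}{G}}$ ($b{\left(n,G \right)} = 4 \left(249 - \frac{1}{\frac{1}{G} + 11}\right) = 4 \left(249 - \frac{1}{11 + \frac{1}{G}}\right) = 996 - \frac{4}{11 + \frac{1}{G}}$)
$\frac{- \frac{25900}{-434204} - 192682}{-321336 + b{\left(649,675 \right)}} = \frac{- \frac{25900}{-434204} - 192682}{-321336 + \frac{4 \left(249 + 2738 \cdot 675\right)}{1 + 11 \cdot 675}} = \frac{\left(-25900\right) \left(- \frac{1}{434204}\right) - 192682}{-321336 + \frac{4 \left(249 + 1848150\right)}{1 + 7425}} = \frac{\frac{6475}{108551} - 192682}{-321336 + 4 \cdot \frac{1}{7426} \cdot 1848399} = - \frac{20915817307}{108551 \left(-321336 + 4 \cdot \frac{1}{7426} \cdot 1848399\right)} = - \frac{20915817307}{108551 \left(-321336 + \frac{3696798}{3713}\right)} = - \frac{20915817307}{108551 \left(- \frac{1189423770}{3713}\right)} = \left(- \frac{20915817307}{108551}\right) \left(- \frac{3713}{1189423770}\right) = \frac{77660429660891}{129113139657270}$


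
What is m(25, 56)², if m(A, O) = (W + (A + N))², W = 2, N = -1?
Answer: 456976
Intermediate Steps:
m(A, O) = (1 + A)² (m(A, O) = (2 + (A - 1))² = (2 + (-1 + A))² = (1 + A)²)
m(25, 56)² = ((1 + 25)²)² = (26²)² = 676² = 456976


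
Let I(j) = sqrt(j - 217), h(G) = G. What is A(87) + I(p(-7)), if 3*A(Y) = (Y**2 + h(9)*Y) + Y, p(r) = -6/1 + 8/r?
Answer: 2813 + I*sqrt(10983)/7 ≈ 2813.0 + 14.971*I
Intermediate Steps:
p(r) = -6 + 8/r (p(r) = -6*1 + 8/r = -6 + 8/r)
I(j) = sqrt(-217 + j)
A(Y) = Y**2/3 + 10*Y/3 (A(Y) = ((Y**2 + 9*Y) + Y)/3 = (Y**2 + 10*Y)/3 = Y**2/3 + 10*Y/3)
A(87) + I(p(-7)) = (1/3)*87*(10 + 87) + sqrt(-217 + (-6 + 8/(-7))) = (1/3)*87*97 + sqrt(-217 + (-6 + 8*(-1/7))) = 2813 + sqrt(-217 + (-6 - 8/7)) = 2813 + sqrt(-217 - 50/7) = 2813 + sqrt(-1569/7) = 2813 + I*sqrt(10983)/7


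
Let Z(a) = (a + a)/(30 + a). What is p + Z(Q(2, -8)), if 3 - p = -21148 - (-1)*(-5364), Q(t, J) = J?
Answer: 291657/11 ≈ 26514.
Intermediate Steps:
Z(a) = 2*a/(30 + a) (Z(a) = (2*a)/(30 + a) = 2*a/(30 + a))
p = 26515 (p = 3 - (-21148 - (-1)*(-5364)) = 3 - (-21148 - 1*5364) = 3 - (-21148 - 5364) = 3 - 1*(-26512) = 3 + 26512 = 26515)
p + Z(Q(2, -8)) = 26515 + 2*(-8)/(30 - 8) = 26515 + 2*(-8)/22 = 26515 + 2*(-8)*(1/22) = 26515 - 8/11 = 291657/11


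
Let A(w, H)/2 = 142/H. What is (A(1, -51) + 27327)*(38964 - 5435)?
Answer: 46719073897/51 ≈ 9.1606e+8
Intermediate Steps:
A(w, H) = 284/H (A(w, H) = 2*(142/H) = 284/H)
(A(1, -51) + 27327)*(38964 - 5435) = (284/(-51) + 27327)*(38964 - 5435) = (284*(-1/51) + 27327)*33529 = (-284/51 + 27327)*33529 = (1393393/51)*33529 = 46719073897/51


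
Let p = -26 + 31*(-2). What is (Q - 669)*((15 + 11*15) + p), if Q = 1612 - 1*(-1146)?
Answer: 192188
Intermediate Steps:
Q = 2758 (Q = 1612 + 1146 = 2758)
p = -88 (p = -26 - 62 = -88)
(Q - 669)*((15 + 11*15) + p) = (2758 - 669)*((15 + 11*15) - 88) = 2089*((15 + 165) - 88) = 2089*(180 - 88) = 2089*92 = 192188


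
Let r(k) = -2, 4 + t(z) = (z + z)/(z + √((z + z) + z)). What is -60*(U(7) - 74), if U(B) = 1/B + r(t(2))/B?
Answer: 31140/7 ≈ 4448.6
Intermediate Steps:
t(z) = -4 + 2*z/(z + √3*√z) (t(z) = -4 + (z + z)/(z + √((z + z) + z)) = -4 + (2*z)/(z + √(2*z + z)) = -4 + (2*z)/(z + √(3*z)) = -4 + (2*z)/(z + √3*√z) = -4 + 2*z/(z + √3*√z))
U(B) = -1/B (U(B) = 1/B - 2/B = -1/B)
-60*(U(7) - 74) = -60*(-1/7 - 74) = -60*(-1*⅐ - 74) = -60*(-⅐ - 74) = -60*(-519/7) = 31140/7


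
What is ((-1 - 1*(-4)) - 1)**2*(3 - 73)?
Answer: -280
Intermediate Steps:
((-1 - 1*(-4)) - 1)**2*(3 - 73) = ((-1 + 4) - 1)**2*(-70) = (3 - 1)**2*(-70) = 2**2*(-70) = 4*(-70) = -280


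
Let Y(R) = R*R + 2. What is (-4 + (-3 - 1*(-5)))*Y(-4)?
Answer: -36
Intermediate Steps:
Y(R) = 2 + R**2 (Y(R) = R**2 + 2 = 2 + R**2)
(-4 + (-3 - 1*(-5)))*Y(-4) = (-4 + (-3 - 1*(-5)))*(2 + (-4)**2) = (-4 + (-3 + 5))*(2 + 16) = (-4 + 2)*18 = -2*18 = -36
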